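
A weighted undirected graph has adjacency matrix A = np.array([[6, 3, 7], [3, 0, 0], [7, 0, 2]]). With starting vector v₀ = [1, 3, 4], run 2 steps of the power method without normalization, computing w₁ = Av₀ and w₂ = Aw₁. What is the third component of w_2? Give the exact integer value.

w1 = Av₀ = (43, 3, 15)
w2 = Aw1 = (372, 129, 331)
The requested component of w2 is 331.

331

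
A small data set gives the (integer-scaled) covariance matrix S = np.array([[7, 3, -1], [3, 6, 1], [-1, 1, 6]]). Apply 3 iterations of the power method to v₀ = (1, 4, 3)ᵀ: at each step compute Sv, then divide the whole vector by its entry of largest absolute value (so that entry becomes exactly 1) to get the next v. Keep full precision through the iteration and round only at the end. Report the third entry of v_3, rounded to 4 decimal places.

0.4171

Sv0 = (16.00000, 30.00000, 21.00000); divide by 30.00000 → v1 = (0.53333, 1.00000, 0.70000)
Sv1 = (6.03333, 8.30000, 4.66667); divide by 8.30000 → v2 = (0.72691, 1.00000, 0.56225)
Sv2 = (7.52610, 8.74297, 3.64659); divide by 8.74297 → v3 = (0.86082, 1.00000, 0.41709)
Requested entry of v3: 908/2177 = 0.4171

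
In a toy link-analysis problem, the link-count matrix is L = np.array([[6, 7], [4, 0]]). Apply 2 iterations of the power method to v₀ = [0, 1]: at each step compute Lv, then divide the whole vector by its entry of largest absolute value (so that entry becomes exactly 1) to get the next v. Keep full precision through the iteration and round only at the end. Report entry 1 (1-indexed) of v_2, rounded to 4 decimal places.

1.0000

Lv0 = (7.00000, 0.00000); divide by 7.00000 → v1 = (1.00000, 0.00000)
Lv1 = (6.00000, 4.00000); divide by 6.00000 → v2 = (1.00000, 0.66667)
Requested entry of v2: 42/42 = 1.0000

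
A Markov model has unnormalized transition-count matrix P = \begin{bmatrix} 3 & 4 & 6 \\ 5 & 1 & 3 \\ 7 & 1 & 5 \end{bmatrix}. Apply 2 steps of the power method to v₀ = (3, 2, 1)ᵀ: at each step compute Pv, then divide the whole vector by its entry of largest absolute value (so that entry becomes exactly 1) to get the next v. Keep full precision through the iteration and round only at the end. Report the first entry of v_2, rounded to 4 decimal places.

Pv0 = (23.00000, 20.00000, 28.00000); divide by 28.00000 → v1 = (0.82143, 0.71429, 1.00000)
Pv1 = (11.32143, 7.82143, 11.46429); divide by 11.46429 → v2 = (0.98754, 0.68224, 1.00000)
Requested entry of v2: 317/321 = 0.9875

0.9875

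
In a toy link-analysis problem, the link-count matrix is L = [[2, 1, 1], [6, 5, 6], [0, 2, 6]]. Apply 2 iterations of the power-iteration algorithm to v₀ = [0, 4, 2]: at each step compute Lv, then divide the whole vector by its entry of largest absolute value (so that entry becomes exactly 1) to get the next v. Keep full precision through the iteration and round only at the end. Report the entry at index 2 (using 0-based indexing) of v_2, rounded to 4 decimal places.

0.5823

Lv0 = (6.00000, 32.00000, 20.00000); divide by 32.00000 → v1 = (0.18750, 1.00000, 0.62500)
Lv1 = (2.00000, 9.87500, 5.75000); divide by 9.87500 → v2 = (0.20253, 1.00000, 0.58228)
Requested entry of v2: 184/316 = 0.5823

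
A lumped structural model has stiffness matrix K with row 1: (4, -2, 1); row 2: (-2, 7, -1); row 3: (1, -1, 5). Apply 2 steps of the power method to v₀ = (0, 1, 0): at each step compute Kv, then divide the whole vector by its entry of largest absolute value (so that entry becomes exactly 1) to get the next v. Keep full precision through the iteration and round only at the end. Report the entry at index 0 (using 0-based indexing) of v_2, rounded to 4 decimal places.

Kv0 = (-2.00000, 7.00000, -1.00000); divide by 7.00000 → v1 = (-0.28571, 1.00000, -0.14286)
Kv1 = (-3.28571, 7.71429, -2.00000); divide by 7.71429 → v2 = (-0.42593, 1.00000, -0.25926)
Requested entry of v2: -23/54 = -0.4259

-0.4259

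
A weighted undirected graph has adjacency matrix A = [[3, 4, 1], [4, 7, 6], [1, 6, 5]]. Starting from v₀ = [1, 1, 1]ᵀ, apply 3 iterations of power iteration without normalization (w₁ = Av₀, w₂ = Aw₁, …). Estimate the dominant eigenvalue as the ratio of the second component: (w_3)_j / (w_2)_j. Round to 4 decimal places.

w1 = Av₀ = (3·1 + 4·1 + 1·1; 4·1 + 7·1 + 6·1; 1·1 + 6·1 + 5·1) = (8, 17, 12)
w2 = Aw1 = (3·8 + 4·17 + 1·12; 4·8 + 7·17 + 6·12; 1·8 + 6·17 + 5·12) = (104, 223, 170)
w3 = Aw2 = (1374, 2997, 2292)
Ratio at component: 2997 / 223 = 13.4395

λ ≈ 13.4395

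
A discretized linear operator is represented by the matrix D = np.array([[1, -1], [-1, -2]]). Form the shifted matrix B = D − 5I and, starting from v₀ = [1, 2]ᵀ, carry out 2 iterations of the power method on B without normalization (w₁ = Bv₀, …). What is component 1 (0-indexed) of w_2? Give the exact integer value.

111

B = D − 5I has rows (-4, -1); (-1, -7)
w1 = Bv₀ = (-6, -15)
w2 = Bw1 = (39, 111)
Requested component of w2: 111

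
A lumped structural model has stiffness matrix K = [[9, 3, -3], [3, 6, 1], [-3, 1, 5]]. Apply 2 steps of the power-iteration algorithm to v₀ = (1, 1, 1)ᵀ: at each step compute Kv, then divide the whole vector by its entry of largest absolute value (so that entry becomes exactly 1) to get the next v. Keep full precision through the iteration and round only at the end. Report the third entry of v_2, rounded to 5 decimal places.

-0.01961

Kv0 = (9.000000, 10.000000, 3.000000); divide by 10.000000 → v1 = (0.900000, 1.000000, 0.300000)
Kv1 = (10.200000, 9.000000, -0.200000); divide by 10.200000 → v2 = (1.000000, 0.882353, -0.019608)
Requested entry of v2: -2/102 = -0.01961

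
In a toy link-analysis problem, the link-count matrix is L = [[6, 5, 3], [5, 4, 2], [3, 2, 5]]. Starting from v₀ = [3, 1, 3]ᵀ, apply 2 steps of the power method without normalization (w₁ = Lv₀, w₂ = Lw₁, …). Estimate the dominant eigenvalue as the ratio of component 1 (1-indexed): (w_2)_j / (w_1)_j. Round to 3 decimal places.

12.344

w1 = Lv₀ = (32, 25, 26)
w2 = Lw1 = (395, 312, 276)
Ratio at component: 395 / 32 = 12.344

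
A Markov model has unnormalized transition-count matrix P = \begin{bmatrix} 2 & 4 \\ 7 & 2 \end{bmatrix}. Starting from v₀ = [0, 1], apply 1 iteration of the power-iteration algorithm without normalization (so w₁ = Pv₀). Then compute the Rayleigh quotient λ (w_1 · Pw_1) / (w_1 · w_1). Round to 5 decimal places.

w1 = Pv₀ = (2·0 + 4·1; 7·0 + 2·1) = (4, 2)
Pw1 = (16, 32)
w1·Pw1 = 4·16 + 2·32 = 128; w1·w1 = 4·4 + 2·2 = 20
λ ≈ 128/20 = 6.40000

λ ≈ 6.40000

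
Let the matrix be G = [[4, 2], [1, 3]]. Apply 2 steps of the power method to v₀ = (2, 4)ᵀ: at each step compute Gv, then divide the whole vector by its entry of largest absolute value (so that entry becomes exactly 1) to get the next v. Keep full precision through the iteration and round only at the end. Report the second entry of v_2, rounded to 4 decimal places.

Gv0 = (16.00000, 14.00000); divide by 16.00000 → v1 = (1.00000, 0.87500)
Gv1 = (5.75000, 3.62500); divide by 5.75000 → v2 = (1.00000, 0.63043)
Requested entry of v2: 58/92 = 0.6304

0.6304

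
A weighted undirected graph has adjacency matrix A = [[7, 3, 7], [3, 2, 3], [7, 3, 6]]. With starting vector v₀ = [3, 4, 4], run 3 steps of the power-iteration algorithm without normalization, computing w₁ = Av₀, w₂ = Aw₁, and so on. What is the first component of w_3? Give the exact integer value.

w1 = Av₀ = (7·3 + 3·4 + 7·4; 3·3 + 2·4 + 3·4; 7·3 + 3·4 + 6·4) = (61, 29, 57)
w2 = Aw1 = (7·61 + 3·29 + 7·57; 3·61 + 2·29 + 3·57; 7·61 + 3·29 + 6·57) = (913, 412, 856)
w3 = Aw2 = (13619, 6131, 12763)
The requested component of w3 is 13619.

13619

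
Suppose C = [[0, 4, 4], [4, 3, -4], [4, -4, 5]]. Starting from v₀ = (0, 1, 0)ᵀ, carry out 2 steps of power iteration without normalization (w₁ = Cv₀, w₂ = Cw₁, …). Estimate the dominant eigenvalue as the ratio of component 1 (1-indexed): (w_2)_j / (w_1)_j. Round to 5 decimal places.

w1 = Cv₀ = (0·0 + 4·1 + 4·0; 4·0 + 3·1 + (-4)·0; 4·0 + (-4)·1 + 5·0) = (4, 3, -4)
w2 = Cw1 = (0·4 + 4·3 + 4·(-4); 4·4 + 3·3 + (-4)·(-4); 4·4 + (-4)·3 + 5·(-4)) = (-4, 41, -16)
Ratio at component: -4 / 4 = -1.00000

-1.00000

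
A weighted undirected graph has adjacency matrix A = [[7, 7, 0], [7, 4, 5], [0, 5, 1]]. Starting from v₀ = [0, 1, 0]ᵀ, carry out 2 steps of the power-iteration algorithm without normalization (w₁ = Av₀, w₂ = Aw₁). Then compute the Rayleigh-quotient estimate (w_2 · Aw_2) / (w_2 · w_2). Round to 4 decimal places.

w1 = Av₀ = (7·0 + 7·1 + 0·0; 7·0 + 4·1 + 5·0; 0·0 + 5·1 + 1·0) = (7, 4, 5)
w2 = Aw1 = (7·7 + 7·4 + 0·5; 7·7 + 4·4 + 5·5; 0·7 + 5·4 + 1·5) = (77, 90, 25)
Aw2 = (1169, 1024, 475)
w2·Aw2 = 77·1169 + 90·1024 + 25·475 = 194048; w2·w2 = 77·77 + 90·90 + 25·25 = 14654
λ ≈ 194048/14654 = 13.2420

13.2420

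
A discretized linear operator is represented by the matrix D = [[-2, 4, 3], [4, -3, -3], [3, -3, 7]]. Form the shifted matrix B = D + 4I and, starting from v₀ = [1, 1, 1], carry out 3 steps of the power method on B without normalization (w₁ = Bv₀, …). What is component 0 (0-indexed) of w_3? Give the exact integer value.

564

B = D + 4I has rows (2, 4, 3); (4, 1, -3); (3, -3, 11)
w1 = Bv₀ = (2·1 + 4·1 + 3·1; 4·1 + 1·1 + (-3)·1; 3·1 + (-3)·1 + 11·1) = (9, 2, 11)
w2 = Bw1 = (2·9 + 4·2 + 3·11; 4·9 + 1·2 + (-3)·11; 3·9 + (-3)·2 + 11·11) = (59, 5, 142)
w3 = Bw2 = (564, -185, 1724)
Requested component of w3: 564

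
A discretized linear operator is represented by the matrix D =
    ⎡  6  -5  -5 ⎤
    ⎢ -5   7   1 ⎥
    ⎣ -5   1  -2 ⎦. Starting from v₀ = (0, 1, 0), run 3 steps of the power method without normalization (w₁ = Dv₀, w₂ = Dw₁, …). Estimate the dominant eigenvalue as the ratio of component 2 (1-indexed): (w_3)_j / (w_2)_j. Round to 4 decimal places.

w1 = Dv₀ = (-5, 7, 1)
w2 = Dw1 = (-70, 75, 30)
w3 = Dw2 = (-945, 905, 365)
Ratio at component: 905 / 75 = 12.0667

12.0667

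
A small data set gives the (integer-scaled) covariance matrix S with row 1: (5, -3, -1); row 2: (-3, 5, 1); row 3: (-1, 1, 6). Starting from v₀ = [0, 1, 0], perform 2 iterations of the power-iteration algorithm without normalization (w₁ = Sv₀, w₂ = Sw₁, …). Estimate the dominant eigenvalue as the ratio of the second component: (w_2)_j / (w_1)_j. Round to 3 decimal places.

w1 = Sv₀ = (-3, 5, 1)
w2 = Sw1 = (-31, 35, 14)
Ratio at component: 35 / 5 = 7.000

7.000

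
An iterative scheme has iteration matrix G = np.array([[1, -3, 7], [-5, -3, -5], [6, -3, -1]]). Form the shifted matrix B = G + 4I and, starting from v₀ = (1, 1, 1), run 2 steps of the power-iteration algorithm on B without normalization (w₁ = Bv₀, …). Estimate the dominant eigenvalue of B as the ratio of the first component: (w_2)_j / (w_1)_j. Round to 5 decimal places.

B = G + 4I has rows (5, -3, 7); (-5, 1, -5); (6, -3, 3)
w1 = Bv₀ = (5·1 + (-3)·1 + 7·1; (-5)·1 + 1·1 + (-5)·1; 6·1 + (-3)·1 + 3·1) = (9, -9, 6)
w2 = Bw1 = (5·9 + (-3)·(-9) + 7·6; (-5)·9 + 1·(-9) + (-5)·6; 6·9 + (-3)·(-9) + 3·6) = (114, -84, 99)
Ratio: 114/9 = 12.66667

12.66667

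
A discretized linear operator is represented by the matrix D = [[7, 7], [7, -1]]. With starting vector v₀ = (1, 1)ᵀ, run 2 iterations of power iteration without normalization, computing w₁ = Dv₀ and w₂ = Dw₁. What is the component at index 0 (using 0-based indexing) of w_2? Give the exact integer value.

w1 = Dv₀ = (7·1 + 7·1; 7·1 + (-1)·1) = (14, 6)
w2 = Dw1 = (7·14 + 7·6; 7·14 + (-1)·6) = (140, 92)
The requested component of w2 is 140.

140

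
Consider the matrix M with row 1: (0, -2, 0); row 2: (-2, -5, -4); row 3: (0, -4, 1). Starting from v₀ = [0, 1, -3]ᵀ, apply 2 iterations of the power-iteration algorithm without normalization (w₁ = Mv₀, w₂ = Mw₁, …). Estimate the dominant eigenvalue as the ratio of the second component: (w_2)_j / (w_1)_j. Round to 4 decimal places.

w1 = Mv₀ = (-2, 7, -7)
w2 = Mw1 = (-14, -3, -35)
Ratio at component: -3 / 7 = -0.4286

-0.4286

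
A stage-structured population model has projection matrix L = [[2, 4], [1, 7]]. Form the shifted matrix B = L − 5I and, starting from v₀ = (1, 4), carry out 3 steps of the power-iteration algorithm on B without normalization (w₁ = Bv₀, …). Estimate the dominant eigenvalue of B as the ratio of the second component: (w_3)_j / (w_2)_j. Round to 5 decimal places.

B = L − 5I has rows (-3, 4); (1, 2)
w1 = Bv₀ = (13, 9)
w2 = Bw1 = (-3, 31)
w3 = Bw2 = (133, 59)
Ratio: 59/31 = 1.90323

μ ≈ 1.90323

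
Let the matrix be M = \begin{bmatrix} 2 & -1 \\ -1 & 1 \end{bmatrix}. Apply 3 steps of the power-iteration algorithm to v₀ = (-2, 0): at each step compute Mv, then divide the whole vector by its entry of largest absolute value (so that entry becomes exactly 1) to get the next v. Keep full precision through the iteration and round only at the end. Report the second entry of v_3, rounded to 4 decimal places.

Mv0 = (-4.00000, 2.00000); divide by -4.00000 → v1 = (1.00000, -0.50000)
Mv1 = (2.50000, -1.50000); divide by 2.50000 → v2 = (1.00000, -0.60000)
Mv2 = (2.60000, -1.60000); divide by 2.60000 → v3 = (1.00000, -0.61538)
Requested entry of v3: 16/-26 = -0.6154

-0.6154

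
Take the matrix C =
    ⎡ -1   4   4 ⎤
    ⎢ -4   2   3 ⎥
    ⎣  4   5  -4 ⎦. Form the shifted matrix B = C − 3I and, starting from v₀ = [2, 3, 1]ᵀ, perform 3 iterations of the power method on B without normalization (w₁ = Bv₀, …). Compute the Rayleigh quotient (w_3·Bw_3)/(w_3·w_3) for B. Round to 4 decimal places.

B = C − 3I has rows (-4, 4, 4); (-4, -1, 3); (4, 5, -7)
w1 = Bv₀ = ((-4)·2 + 4·3 + 4·1; (-4)·2 + (-1)·3 + 3·1; 4·2 + 5·3 + (-7)·1) = (8, -8, 16)
w2 = Bw1 = ((-4)·8 + 4·(-8) + 4·16; (-4)·8 + (-1)·(-8) + 3·16; 4·8 + 5·(-8) + (-7)·16) = (0, 24, -120)
w3 = Bw2 = (-384, -384, 960)
Bw3 = (3840, 4800, -10176)
w3·Bw3 = -13086720; w3·w3 = 1216512; μ ≈ -13086720/1216512 = -10.7576

μ ≈ -10.7576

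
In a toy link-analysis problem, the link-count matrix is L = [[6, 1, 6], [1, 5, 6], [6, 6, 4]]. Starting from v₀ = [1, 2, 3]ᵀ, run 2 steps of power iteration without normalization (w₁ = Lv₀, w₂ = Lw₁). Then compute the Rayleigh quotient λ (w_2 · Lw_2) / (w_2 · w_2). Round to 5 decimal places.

w1 = Lv₀ = (26, 29, 30)
w2 = Lw1 = (365, 351, 450)
Lw2 = (5241, 4820, 6096)
w2·Lw2 = 365·5241 + 351·4820 + 450·6096 = 6347985; w2·w2 = 365·365 + 351·351 + 450·450 = 458926
λ ≈ 6347985/458926 = 13.83226

13.83226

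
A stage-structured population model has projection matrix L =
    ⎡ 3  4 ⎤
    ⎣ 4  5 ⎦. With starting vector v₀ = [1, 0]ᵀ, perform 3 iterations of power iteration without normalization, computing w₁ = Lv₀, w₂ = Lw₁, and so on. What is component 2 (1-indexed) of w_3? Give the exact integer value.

w1 = Lv₀ = (3, 4)
w2 = Lw1 = (25, 32)
w3 = Lw2 = (203, 260)
The requested component of w3 is 260.

260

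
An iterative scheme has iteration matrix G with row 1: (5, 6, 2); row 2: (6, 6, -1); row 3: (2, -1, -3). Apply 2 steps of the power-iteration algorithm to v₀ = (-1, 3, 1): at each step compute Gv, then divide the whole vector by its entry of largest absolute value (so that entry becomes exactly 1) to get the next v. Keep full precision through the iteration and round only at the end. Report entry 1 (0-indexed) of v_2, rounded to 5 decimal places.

1.00000

Gv0 = (15.000000, 11.000000, -8.000000); divide by 15.000000 → v1 = (1.000000, 0.733333, -0.533333)
Gv1 = (8.333333, 10.933333, 2.866667); divide by 10.933333 → v2 = (0.762195, 1.000000, 0.262195)
Requested entry of v2: 164/164 = 1.00000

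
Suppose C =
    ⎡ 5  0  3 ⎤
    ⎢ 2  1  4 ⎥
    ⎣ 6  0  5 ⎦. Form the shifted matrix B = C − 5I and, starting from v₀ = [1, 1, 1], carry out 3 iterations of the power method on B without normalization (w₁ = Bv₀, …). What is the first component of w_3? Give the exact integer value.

54

B = C − 5I has rows (0, 0, 3); (2, -4, 4); (6, 0, 0)
w1 = Bv₀ = (0·1 + 0·1 + 3·1; 2·1 + (-4)·1 + 4·1; 6·1 + 0·1 + 0·1) = (3, 2, 6)
w2 = Bw1 = (0·3 + 0·2 + 3·6; 2·3 + (-4)·2 + 4·6; 6·3 + 0·2 + 0·6) = (18, 22, 18)
w3 = Bw2 = (54, 20, 108)
Requested component of w3: 54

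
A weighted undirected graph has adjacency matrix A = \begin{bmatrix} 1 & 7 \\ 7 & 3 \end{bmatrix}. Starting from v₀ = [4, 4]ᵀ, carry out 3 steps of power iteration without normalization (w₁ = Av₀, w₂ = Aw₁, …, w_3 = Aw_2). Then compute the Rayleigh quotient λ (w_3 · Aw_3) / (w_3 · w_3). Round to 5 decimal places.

w1 = Av₀ = (1·4 + 7·4; 7·4 + 3·4) = (32, 40)
w2 = Aw1 = (1·32 + 7·40; 7·32 + 3·40) = (312, 344)
w3 = Aw2 = (2720, 3216)
Aw3 = (25232, 28688)
w3·Aw3 = 2720·25232 + 3216·28688 = 160891648; w3·w3 = 2720·2720 + 3216·3216 = 17741056
λ ≈ 160891648/17741056 = 9.06889

λ ≈ 9.06889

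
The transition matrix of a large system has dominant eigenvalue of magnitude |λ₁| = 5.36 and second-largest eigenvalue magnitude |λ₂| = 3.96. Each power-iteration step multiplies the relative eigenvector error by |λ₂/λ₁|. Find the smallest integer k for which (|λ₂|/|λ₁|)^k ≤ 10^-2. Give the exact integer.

16

|λ₂/λ₁| = 3.96/5.36 = 0.73881
Need k ≥ ln(10^-2) / ln(0.73881) = -4.6052 / -0.3027 ≈ 15.213
Smallest integer k satisfying the bound: 16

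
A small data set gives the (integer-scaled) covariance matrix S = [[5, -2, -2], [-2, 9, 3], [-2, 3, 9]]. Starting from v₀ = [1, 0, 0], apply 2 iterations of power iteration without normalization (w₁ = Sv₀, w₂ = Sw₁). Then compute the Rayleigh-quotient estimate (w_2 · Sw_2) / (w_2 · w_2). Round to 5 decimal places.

λ ≈ 12.39782

w1 = Sv₀ = (5·1 + (-2)·0 + (-2)·0; (-2)·1 + 9·0 + 3·0; (-2)·1 + 3·0 + 9·0) = (5, -2, -2)
w2 = Sw1 = (5·5 + (-2)·(-2) + (-2)·(-2); (-2)·5 + 9·(-2) + 3·(-2); (-2)·5 + 3·(-2) + 9·(-2)) = (33, -34, -34)
Sw2 = (301, -474, -474)
w2·Sw2 = 33·301 + (-34)·(-474) + (-34)·(-474) = 42165; w2·w2 = 33·33 + (-34)·(-34) + (-34)·(-34) = 3401
λ ≈ 42165/3401 = 12.39782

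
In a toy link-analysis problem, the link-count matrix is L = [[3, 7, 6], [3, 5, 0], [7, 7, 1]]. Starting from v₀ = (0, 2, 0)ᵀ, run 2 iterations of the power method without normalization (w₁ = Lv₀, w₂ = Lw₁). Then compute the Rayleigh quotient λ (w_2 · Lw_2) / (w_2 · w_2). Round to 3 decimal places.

w1 = Lv₀ = (3·0 + 7·2 + 6·0; 3·0 + 5·2 + 0·0; 7·0 + 7·2 + 1·0) = (14, 10, 14)
w2 = Lw1 = (3·14 + 7·10 + 6·14; 3·14 + 5·10 + 0·14; 7·14 + 7·10 + 1·14) = (196, 92, 182)
Lw2 = (2324, 1048, 2198)
w2·Lw2 = 196·2324 + 92·1048 + 182·2198 = 951956; w2·w2 = 196·196 + 92·92 + 182·182 = 80004
λ ≈ 951956/80004 = 11.899

λ ≈ 11.899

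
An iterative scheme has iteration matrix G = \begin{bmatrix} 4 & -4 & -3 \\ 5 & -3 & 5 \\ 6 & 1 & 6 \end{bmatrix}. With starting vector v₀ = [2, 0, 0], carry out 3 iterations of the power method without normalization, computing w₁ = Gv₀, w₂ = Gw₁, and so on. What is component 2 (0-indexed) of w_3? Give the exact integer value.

w1 = Gv₀ = (4·2 + (-4)·0 + (-3)·0; 5·2 + (-3)·0 + 5·0; 6·2 + 1·0 + 6·0) = (8, 10, 12)
w2 = Gw1 = (4·8 + (-4)·10 + (-3)·12; 5·8 + (-3)·10 + 5·12; 6·8 + 1·10 + 6·12) = (-44, 70, 130)
w3 = Gw2 = (-846, 220, 586)
The requested component of w3 is 586.

586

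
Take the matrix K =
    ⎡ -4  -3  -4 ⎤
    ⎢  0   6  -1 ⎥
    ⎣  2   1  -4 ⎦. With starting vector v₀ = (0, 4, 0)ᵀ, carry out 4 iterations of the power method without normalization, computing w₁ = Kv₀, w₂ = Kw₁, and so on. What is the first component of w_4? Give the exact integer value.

-2280

w1 = Kv₀ = (-12, 24, 4)
w2 = Kw1 = (-40, 140, -16)
w3 = Kw2 = (-196, 856, 124)
w4 = Kw3 = (-2280, 5012, -32)
The requested component of w4 is -2280.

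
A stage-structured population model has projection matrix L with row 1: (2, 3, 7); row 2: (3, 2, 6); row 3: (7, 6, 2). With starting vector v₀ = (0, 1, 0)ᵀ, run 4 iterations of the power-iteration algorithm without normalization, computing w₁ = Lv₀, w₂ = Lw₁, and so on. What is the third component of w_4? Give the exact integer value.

w1 = Lv₀ = (3, 2, 6)
w2 = Lw1 = (54, 49, 45)
w3 = Lw2 = (570, 530, 762)
w4 = Lw3 = (8064, 7342, 8694)
The requested component of w4 is 8694.

8694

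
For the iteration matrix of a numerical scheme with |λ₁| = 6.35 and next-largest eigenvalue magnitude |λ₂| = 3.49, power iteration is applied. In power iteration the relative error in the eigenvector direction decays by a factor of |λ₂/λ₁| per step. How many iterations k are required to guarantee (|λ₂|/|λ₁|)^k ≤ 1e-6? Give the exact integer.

|λ₂/λ₁| = 3.49/6.35 = 0.54961
Need k ≥ ln(1e-6) / ln(0.54961) = -13.8155 / -0.5986 ≈ 23.082
Smallest integer k satisfying the bound: 24

24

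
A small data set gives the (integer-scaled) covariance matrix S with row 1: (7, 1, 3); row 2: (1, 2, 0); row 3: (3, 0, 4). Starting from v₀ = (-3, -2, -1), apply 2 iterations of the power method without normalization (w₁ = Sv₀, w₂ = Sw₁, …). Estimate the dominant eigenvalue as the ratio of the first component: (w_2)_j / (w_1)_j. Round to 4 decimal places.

w1 = Sv₀ = (-26, -7, -13)
w2 = Sw1 = (-228, -40, -130)
Ratio at component: -228 / -26 = 8.7692

λ ≈ 8.7692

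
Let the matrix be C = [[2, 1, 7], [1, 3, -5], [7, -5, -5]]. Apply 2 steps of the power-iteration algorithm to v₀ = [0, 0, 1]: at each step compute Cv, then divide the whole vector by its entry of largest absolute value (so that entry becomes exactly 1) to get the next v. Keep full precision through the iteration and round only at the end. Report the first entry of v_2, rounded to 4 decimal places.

-0.2626

Cv0 = (7.00000, -5.00000, -5.00000); divide by 7.00000 → v1 = (1.00000, -0.71429, -0.71429)
Cv1 = (-3.71429, 2.42857, 14.14286); divide by 14.14286 → v2 = (-0.26263, 0.17172, 1.00000)
Requested entry of v2: -26/99 = -0.2626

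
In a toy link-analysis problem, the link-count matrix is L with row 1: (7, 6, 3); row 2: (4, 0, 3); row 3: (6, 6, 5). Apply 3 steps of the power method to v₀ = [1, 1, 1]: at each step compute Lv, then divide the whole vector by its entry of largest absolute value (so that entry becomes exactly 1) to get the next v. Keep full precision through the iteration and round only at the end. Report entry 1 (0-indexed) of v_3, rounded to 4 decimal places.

0.4906

Lv0 = (16.00000, 7.00000, 17.00000); divide by 17.00000 → v1 = (0.94118, 0.41176, 1.00000)
Lv1 = (12.05882, 6.76471, 13.11765); divide by 13.11765 → v2 = (0.91928, 0.51570, 1.00000)
Lv2 = (12.52915, 6.67713, 13.60987); divide by 13.60987 → v3 = (0.92059, 0.49061, 1.00000)
Requested entry of v3: 1489/3035 = 0.4906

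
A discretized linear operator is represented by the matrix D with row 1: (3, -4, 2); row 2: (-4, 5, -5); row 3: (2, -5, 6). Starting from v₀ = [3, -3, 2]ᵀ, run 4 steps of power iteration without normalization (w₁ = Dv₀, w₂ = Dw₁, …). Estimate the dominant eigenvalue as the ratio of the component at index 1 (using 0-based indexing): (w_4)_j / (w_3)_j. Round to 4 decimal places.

λ ≈ 12.4066

w1 = Dv₀ = (3·3 + (-4)·(-3) + 2·2; (-4)·3 + 5·(-3) + (-5)·2; 2·3 + (-5)·(-3) + 6·2) = (25, -37, 33)
w2 = Dw1 = (3·25 + (-4)·(-37) + 2·33; (-4)·25 + 5·(-37) + (-5)·33; 2·25 + (-5)·(-37) + 6·33) = (289, -450, 433)
w3 = Dw2 = (3533, -5571, 5426)
w4 = Dw3 = (43735, -69117, 67477)
Ratio at component: -69117 / -5571 = 12.4066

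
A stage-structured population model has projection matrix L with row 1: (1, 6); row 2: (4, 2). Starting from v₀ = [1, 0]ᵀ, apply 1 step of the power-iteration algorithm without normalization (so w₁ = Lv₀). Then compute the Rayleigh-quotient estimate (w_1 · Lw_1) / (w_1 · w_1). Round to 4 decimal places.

w1 = Lv₀ = (1, 4)
Lw1 = (25, 12)
w1·Lw1 = 1·25 + 4·12 = 73; w1·w1 = 1·1 + 4·4 = 17
λ ≈ 73/17 = 4.2941

λ ≈ 4.2941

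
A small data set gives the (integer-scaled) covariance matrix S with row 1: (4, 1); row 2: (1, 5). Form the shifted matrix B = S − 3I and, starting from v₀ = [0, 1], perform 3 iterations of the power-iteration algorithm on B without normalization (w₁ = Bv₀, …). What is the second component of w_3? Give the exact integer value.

B = S − 3I has rows (1, 1); (1, 2)
w1 = Bv₀ = (1, 2)
w2 = Bw1 = (3, 5)
w3 = Bw2 = (8, 13)
Requested component of w3: 13

13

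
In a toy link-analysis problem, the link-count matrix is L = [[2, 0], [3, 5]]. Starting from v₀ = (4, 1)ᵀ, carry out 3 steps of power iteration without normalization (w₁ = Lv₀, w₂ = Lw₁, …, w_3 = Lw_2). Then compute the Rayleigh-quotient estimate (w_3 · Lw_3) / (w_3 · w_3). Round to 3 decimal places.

λ ≈ 5.153

w1 = Lv₀ = (8, 17)
w2 = Lw1 = (16, 109)
w3 = Lw2 = (32, 593)
Lw3 = (64, 3061)
w3·Lw3 = 32·64 + 593·3061 = 1817221; w3·w3 = 32·32 + 593·593 = 352673
λ ≈ 1817221/352673 = 5.153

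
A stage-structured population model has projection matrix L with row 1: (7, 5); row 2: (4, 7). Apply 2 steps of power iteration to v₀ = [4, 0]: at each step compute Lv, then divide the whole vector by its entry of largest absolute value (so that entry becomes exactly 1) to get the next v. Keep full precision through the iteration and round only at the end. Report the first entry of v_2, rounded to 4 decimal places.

1.0000

Lv0 = (28.00000, 16.00000); divide by 28.00000 → v1 = (1.00000, 0.57143)
Lv1 = (9.85714, 8.00000); divide by 9.85714 → v2 = (1.00000, 0.81159)
Requested entry of v2: 276/276 = 1.0000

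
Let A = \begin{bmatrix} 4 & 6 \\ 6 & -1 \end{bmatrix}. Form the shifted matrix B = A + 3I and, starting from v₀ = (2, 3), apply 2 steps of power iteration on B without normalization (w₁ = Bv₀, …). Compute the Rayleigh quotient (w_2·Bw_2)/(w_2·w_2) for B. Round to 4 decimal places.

B = A + 3I has rows (7, 6); (6, 2)
w1 = Bv₀ = (32, 18)
w2 = Bw1 = (332, 228)
Bw2 = (3692, 2448)
w2·Bw2 = 1783888; w2·w2 = 162208; μ ≈ 1783888/162208 = 10.9975

μ ≈ 10.9975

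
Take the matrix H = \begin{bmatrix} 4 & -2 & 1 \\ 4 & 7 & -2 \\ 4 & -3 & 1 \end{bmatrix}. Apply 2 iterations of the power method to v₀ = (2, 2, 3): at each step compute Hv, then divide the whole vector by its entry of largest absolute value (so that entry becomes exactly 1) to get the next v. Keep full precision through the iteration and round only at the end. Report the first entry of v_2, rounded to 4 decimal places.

Hv0 = (7.00000, 16.00000, 5.00000); divide by 16.00000 → v1 = (0.43750, 1.00000, 0.31250)
Hv1 = (0.06250, 8.12500, -0.93750); divide by 8.12500 → v2 = (0.00769, 1.00000, -0.11538)
Requested entry of v2: 1/130 = 0.0077

0.0077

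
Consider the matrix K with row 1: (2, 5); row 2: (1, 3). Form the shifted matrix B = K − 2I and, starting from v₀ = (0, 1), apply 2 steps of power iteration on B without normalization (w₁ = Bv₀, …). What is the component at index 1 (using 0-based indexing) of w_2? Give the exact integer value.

B = K − 2I has rows (0, 5); (1, 1)
w1 = Bv₀ = (0·0 + 5·1; 1·0 + 1·1) = (5, 1)
w2 = Bw1 = (0·5 + 5·1; 1·5 + 1·1) = (5, 6)
Requested component of w2: 6

6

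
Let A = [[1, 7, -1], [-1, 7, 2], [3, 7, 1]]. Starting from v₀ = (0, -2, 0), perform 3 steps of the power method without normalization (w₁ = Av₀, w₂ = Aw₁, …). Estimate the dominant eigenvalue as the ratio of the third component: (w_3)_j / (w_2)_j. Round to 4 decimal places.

w1 = Av₀ = (-14, -14, -14)
w2 = Aw1 = (-98, -112, -154)
w3 = Aw2 = (-728, -994, -1232)
Ratio at component: -1232 / -154 = 8.0000

8.0000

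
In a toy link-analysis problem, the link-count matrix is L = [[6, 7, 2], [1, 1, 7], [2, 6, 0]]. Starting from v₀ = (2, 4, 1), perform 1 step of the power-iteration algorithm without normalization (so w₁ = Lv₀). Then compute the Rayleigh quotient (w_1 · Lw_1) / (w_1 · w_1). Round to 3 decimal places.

λ ≈ 9.038

w1 = Lv₀ = (6·2 + 7·4 + 2·1; 1·2 + 1·4 + 7·1; 2·2 + 6·4 + 0·1) = (42, 13, 28)
Lw1 = (399, 251, 162)
w1·Lw1 = 42·399 + 13·251 + 28·162 = 24557; w1·w1 = 42·42 + 13·13 + 28·28 = 2717
λ ≈ 24557/2717 = 9.038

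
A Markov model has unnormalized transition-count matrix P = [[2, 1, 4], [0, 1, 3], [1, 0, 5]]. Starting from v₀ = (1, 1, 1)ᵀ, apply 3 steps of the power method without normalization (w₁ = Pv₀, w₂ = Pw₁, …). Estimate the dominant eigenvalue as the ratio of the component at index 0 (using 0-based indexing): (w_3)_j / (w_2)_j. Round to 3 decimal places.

6.048

w1 = Pv₀ = (2·1 + 1·1 + 4·1; 0·1 + 1·1 + 3·1; 1·1 + 0·1 + 5·1) = (7, 4, 6)
w2 = Pw1 = (2·7 + 1·4 + 4·6; 0·7 + 1·4 + 3·6; 1·7 + 0·4 + 5·6) = (42, 22, 37)
w3 = Pw2 = (254, 133, 227)
Ratio at component: 254 / 42 = 6.048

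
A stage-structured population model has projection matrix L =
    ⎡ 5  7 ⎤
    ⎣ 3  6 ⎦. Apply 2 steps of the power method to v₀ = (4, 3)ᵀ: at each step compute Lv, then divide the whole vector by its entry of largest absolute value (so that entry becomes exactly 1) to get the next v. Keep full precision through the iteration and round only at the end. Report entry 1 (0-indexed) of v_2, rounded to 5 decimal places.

Lv0 = (41.000000, 30.000000); divide by 41.000000 → v1 = (1.000000, 0.731707)
Lv1 = (10.121951, 7.390244); divide by 10.121951 → v2 = (1.000000, 0.730120)
Requested entry of v2: 303/415 = 0.73012

0.73012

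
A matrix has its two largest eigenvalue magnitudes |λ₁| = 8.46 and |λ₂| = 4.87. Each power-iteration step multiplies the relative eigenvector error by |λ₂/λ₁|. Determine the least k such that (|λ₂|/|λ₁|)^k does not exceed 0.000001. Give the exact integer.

26

|λ₂/λ₁| = 4.87/8.46 = 0.57565
Need k ≥ ln(0.000001) / ln(0.57565) = -13.8155 / -0.5523 ≈ 25.017
Smallest integer k satisfying the bound: 26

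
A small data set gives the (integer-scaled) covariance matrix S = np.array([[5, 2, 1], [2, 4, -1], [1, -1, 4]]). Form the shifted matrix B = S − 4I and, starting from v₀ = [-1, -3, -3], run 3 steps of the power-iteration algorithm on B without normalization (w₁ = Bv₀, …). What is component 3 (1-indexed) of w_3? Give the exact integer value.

16

B = S − 4I has rows (1, 2, 1); (2, 0, -1); (1, -1, 0)
w1 = Bv₀ = (1·(-1) + 2·(-3) + 1·(-3); 2·(-1) + 0·(-3) + (-1)·(-3); 1·(-1) + (-1)·(-3) + 0·(-3)) = (-10, 1, 2)
w2 = Bw1 = (1·(-10) + 2·1 + 1·2; 2·(-10) + 0·1 + (-1)·2; 1·(-10) + (-1)·1 + 0·2) = (-6, -22, -11)
w3 = Bw2 = (-61, -1, 16)
Requested component of w3: 16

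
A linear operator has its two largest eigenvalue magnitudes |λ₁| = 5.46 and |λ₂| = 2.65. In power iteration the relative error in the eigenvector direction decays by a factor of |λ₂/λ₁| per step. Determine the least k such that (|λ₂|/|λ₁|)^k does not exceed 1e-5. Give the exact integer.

16

|λ₂/λ₁| = 2.65/5.46 = 0.48535
Need k ≥ ln(1e-5) / ln(0.48535) = -11.5129 / -0.7229 ≈ 15.926
Smallest integer k satisfying the bound: 16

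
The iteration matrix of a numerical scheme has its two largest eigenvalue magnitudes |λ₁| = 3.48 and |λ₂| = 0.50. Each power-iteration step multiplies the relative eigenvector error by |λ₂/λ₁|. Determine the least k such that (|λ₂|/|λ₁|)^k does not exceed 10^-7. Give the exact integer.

9

|λ₂/λ₁| = 0.50/3.48 = 0.14368
Need k ≥ ln(10^-7) / ln(0.14368) = -16.1181 / -1.9402 ≈ 8.308
Smallest integer k satisfying the bound: 9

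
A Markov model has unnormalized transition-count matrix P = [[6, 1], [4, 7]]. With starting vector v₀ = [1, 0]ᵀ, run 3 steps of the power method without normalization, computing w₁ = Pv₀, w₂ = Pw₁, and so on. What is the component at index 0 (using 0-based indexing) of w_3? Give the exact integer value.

292

w1 = Pv₀ = (6·1 + 1·0; 4·1 + 7·0) = (6, 4)
w2 = Pw1 = (6·6 + 1·4; 4·6 + 7·4) = (40, 52)
w3 = Pw2 = (292, 524)
The requested component of w3 is 292.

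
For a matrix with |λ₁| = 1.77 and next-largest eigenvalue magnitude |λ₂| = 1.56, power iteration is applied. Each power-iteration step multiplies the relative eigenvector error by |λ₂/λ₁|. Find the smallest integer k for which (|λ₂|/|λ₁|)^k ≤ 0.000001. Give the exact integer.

|λ₂/λ₁| = 1.56/1.77 = 0.88136
Need k ≥ ln(0.000001) / ln(0.88136) = -13.8155 / -0.1263 ≈ 109.392
Smallest integer k satisfying the bound: 110

110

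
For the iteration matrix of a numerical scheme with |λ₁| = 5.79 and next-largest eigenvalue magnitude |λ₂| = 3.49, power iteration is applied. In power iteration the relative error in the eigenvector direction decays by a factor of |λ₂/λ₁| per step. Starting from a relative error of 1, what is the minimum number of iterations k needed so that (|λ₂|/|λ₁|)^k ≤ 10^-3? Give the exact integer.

14

|λ₂/λ₁| = 3.49/5.79 = 0.60276
Need k ≥ ln(10^-3) / ln(0.60276) = -6.9078 / -0.5062 ≈ 13.645
Smallest integer k satisfying the bound: 14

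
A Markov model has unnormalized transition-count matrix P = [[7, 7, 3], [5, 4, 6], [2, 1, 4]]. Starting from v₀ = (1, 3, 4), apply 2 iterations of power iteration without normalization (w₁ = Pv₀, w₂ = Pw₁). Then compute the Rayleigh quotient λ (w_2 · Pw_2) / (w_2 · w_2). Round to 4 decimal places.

λ ≈ 13.1955

w1 = Pv₀ = (7·1 + 7·3 + 3·4; 5·1 + 4·3 + 6·4; 2·1 + 1·3 + 4·4) = (40, 41, 21)
w2 = Pw1 = (7·40 + 7·41 + 3·21; 5·40 + 4·41 + 6·21; 2·40 + 1·41 + 4·21) = (630, 490, 205)
Pw2 = (8455, 6340, 2570)
w2·Pw2 = 630·8455 + 490·6340 + 205·2570 = 8960100; w2·w2 = 630·630 + 490·490 + 205·205 = 679025
λ ≈ 8960100/679025 = 13.1955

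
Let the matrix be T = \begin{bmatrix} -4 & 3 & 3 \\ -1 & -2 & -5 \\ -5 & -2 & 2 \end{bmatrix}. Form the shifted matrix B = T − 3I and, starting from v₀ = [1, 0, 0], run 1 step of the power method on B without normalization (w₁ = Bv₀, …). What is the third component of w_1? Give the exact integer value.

-5

B = T − 3I has rows (-7, 3, 3); (-1, -5, -5); (-5, -2, -1)
w1 = Bv₀ = ((-7)·1 + 3·0 + 3·0; (-1)·1 + (-5)·0 + (-5)·0; (-5)·1 + (-2)·0 + (-1)·0) = (-7, -1, -5)
Requested component of w1: -5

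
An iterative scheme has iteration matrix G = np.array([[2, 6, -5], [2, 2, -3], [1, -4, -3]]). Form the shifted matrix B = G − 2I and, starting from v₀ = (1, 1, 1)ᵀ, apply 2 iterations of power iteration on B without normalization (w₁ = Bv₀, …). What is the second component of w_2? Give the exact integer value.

B = G − 2I has rows (0, 6, -5); (2, 0, -3); (1, -4, -5)
w1 = Bv₀ = (1, -1, -8)
w2 = Bw1 = (34, 26, 45)
Requested component of w2: 26

26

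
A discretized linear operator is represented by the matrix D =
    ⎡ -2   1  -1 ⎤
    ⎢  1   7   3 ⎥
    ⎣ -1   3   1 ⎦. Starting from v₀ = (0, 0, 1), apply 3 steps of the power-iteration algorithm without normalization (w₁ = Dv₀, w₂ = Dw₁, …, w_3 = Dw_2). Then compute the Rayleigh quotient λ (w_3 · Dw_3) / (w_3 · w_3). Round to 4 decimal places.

w1 = Dv₀ = ((-2)·0 + 1·0 + (-1)·1; 1·0 + 7·0 + 3·1; (-1)·0 + 3·0 + 1·1) = (-1, 3, 1)
w2 = Dw1 = ((-2)·(-1) + 1·3 + (-1)·1; 1·(-1) + 7·3 + 3·1; (-1)·(-1) + 3·3 + 1·1) = (4, 23, 11)
w3 = Dw2 = (4, 198, 76)
Dw3 = (114, 1618, 666)
w3·Dw3 = 4·114 + 198·1618 + 76·666 = 371436; w3·w3 = 4·4 + 198·198 + 76·76 = 44996
λ ≈ 371436/44996 = 8.2549

λ ≈ 8.2549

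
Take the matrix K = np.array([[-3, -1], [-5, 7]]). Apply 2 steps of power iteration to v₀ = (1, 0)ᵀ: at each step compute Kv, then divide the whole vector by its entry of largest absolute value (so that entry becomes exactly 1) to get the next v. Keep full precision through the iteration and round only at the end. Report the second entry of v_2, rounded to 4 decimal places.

1.0000

Kv0 = (-3.00000, -5.00000); divide by -5.00000 → v1 = (0.60000, 1.00000)
Kv1 = (-2.80000, 4.00000); divide by 4.00000 → v2 = (-0.70000, 1.00000)
Requested entry of v2: -20/-20 = 1.0000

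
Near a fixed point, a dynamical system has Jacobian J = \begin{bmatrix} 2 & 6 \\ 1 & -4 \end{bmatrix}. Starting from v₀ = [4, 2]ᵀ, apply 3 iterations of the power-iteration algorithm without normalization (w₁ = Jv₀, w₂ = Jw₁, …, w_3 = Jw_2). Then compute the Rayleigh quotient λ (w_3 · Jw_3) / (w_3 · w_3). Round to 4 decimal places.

-2.1150

w1 = Jv₀ = (2·4 + 6·2; 1·4 + (-4)·2) = (20, -4)
w2 = Jw1 = (2·20 + 6·(-4); 1·20 + (-4)·(-4)) = (16, 36)
w3 = Jw2 = (248, -128)
Jw3 = (-272, 760)
w3·Jw3 = 248·(-272) + (-128)·760 = -164736; w3·w3 = 248·248 + (-128)·(-128) = 77888
λ ≈ -164736/77888 = -2.1150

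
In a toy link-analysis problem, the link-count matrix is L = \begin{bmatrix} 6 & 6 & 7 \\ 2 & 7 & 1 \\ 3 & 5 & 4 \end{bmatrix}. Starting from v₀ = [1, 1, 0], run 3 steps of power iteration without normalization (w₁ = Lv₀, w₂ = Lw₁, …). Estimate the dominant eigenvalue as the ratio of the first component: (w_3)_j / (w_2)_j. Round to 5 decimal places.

w1 = Lv₀ = (6·1 + 6·1 + 7·0; 2·1 + 7·1 + 1·0; 3·1 + 5·1 + 4·0) = (12, 9, 8)
w2 = Lw1 = (6·12 + 6·9 + 7·8; 2·12 + 7·9 + 1·8; 3·12 + 5·9 + 4·8) = (182, 95, 113)
w3 = Lw2 = (2453, 1142, 1473)
Ratio at component: 2453 / 182 = 13.47802

13.47802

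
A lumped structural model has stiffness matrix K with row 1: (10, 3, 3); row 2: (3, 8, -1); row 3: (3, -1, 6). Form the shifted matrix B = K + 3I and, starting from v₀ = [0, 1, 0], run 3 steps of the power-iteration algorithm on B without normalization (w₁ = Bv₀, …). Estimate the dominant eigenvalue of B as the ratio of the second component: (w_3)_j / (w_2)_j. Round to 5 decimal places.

12.66412

B = K + 3I has rows (13, 3, 3); (3, 11, -1); (3, -1, 9)
w1 = Bv₀ = (13·0 + 3·1 + 3·0; 3·0 + 11·1 + (-1)·0; 3·0 + (-1)·1 + 9·0) = (3, 11, -1)
w2 = Bw1 = (13·3 + 3·11 + 3·(-1); 3·3 + 11·11 + (-1)·(-1); 3·3 + (-1)·11 + 9·(-1)) = (69, 131, -11)
w3 = Bw2 = (1257, 1659, -23)
Ratio: 1659/131 = 12.66412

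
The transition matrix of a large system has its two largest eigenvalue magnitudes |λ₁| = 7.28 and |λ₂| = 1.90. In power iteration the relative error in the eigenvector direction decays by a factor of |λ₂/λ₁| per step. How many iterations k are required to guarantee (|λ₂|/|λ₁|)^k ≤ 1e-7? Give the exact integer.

|λ₂/λ₁| = 1.90/7.28 = 0.26099
Need k ≥ ln(1e-7) / ln(0.26099) = -16.1181 / -1.3433 ≈ 11.999
Smallest integer k satisfying the bound: 12

12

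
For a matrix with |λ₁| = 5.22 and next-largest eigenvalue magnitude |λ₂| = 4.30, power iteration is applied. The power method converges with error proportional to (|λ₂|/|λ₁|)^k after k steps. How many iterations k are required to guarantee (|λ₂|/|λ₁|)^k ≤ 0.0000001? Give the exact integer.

|λ₂/λ₁| = 4.30/5.22 = 0.82375
Need k ≥ ln(0.0000001) / ln(0.82375) = -16.1181 / -0.1939 ≈ 83.133
Smallest integer k satisfying the bound: 84

84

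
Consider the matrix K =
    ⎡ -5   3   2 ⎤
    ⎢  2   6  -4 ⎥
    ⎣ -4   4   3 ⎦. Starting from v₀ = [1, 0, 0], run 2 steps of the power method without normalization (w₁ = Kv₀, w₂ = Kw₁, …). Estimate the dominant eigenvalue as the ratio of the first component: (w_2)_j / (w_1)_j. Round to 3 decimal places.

-4.600

w1 = Kv₀ = ((-5)·1 + 3·0 + 2·0; 2·1 + 6·0 + (-4)·0; (-4)·1 + 4·0 + 3·0) = (-5, 2, -4)
w2 = Kw1 = ((-5)·(-5) + 3·2 + 2·(-4); 2·(-5) + 6·2 + (-4)·(-4); (-4)·(-5) + 4·2 + 3·(-4)) = (23, 18, 16)
Ratio at component: 23 / -5 = -4.600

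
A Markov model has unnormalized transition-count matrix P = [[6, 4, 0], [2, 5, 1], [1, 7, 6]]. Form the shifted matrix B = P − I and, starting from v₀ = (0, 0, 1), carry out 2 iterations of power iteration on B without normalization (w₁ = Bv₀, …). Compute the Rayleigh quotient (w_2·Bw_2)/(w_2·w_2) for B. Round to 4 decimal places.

7.2899

B = P − I has rows (5, 4, 0); (2, 4, 1); (1, 7, 5)
w1 = Bv₀ = (5·0 + 4·0 + 0·1; 2·0 + 4·0 + 1·1; 1·0 + 7·0 + 5·1) = (0, 1, 5)
w2 = Bw1 = (5·0 + 4·1 + 0·5; 2·0 + 4·1 + 1·5; 1·0 + 7·1 + 5·5) = (4, 9, 32)
Bw2 = (56, 76, 227)
w2·Bw2 = 8172; w2·w2 = 1121; μ ≈ 8172/1121 = 7.2899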